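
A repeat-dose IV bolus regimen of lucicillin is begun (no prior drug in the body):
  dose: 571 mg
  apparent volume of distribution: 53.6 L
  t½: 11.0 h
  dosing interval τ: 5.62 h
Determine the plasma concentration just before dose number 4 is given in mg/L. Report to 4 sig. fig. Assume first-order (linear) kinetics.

16.40 mg/L

C₀ per dose = Dose / Vd = 571 / 53.6 = 10.65 mg/L
k = ln2 / t½ = 0.693147 / 11.0 = 0.06301 h⁻¹
Fraction remaining after one interval: r = e^(−kτ) = e^(−0.06301 × 5.62) = 0.7018
Before dose 4, 3 doses have been given (aged 1τ, 2τ, 3τ).
C_trough = C₀ × (r + r² + … + r^3) = C₀ × r(1−r^3)/(1−r)
        = 10.65 × 0.7018 × (1 − 0.3457) / (1 − 0.7018) = 16.40 mg/L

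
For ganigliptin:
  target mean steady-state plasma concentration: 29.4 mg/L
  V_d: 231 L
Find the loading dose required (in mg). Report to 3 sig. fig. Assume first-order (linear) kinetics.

6790 mg

LD = Css × Vd = 29.4 × 231 = 6791 mg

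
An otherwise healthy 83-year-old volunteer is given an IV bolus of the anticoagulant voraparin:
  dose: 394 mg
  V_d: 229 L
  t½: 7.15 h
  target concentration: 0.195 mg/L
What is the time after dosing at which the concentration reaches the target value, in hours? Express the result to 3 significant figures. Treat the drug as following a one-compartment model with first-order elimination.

C₀ = Dose / Vd = 394.0 / 229 = 1.721 mg/L
k = ln2 / t½ = 0.693147 / 7.15 = 0.09694 h⁻¹
t = ln(C₀ / C) / k = ln(1.721 / 0.195) / 0.09694
  = ln(8.826) / 0.09694 = 2.178 / 0.09694 = 22.47 h

22.5 h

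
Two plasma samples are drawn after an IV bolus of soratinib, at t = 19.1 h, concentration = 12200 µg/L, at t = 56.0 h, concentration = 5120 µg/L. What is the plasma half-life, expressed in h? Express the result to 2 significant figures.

k = ln(C₁/C₂) / (t₂ − t₁) = ln(12200/5120) / (56.0 − 19.1)
  = 0.8683 / 36.90 = 0.02353 h⁻¹
t½ = ln2 / k = 0.693147 / 0.02353 = 29.46 h

29 h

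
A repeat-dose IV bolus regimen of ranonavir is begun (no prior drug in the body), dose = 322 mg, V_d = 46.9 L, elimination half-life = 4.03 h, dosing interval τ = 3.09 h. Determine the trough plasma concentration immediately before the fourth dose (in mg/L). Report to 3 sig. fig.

7.80 mg/L

C₀ per dose = Dose / Vd = 322 / 46.9 = 6.866 mg/L
k = ln2 / t½ = 0.693147 / 4.03 = 0.1720 h⁻¹
Fraction remaining after one interval: r = e^(−kτ) = e^(−0.1720 × 3.09) = 0.5877
Before dose 4, 3 doses have been given (aged 1τ, 2τ, 3τ).
C_trough = C₀ × (r + r² + … + r^3) = C₀ × r(1−r^3)/(1−r)
        = 6.866 × 0.5877 × (1 − 0.2030) / (1 − 0.5877) = 7.800 mg/L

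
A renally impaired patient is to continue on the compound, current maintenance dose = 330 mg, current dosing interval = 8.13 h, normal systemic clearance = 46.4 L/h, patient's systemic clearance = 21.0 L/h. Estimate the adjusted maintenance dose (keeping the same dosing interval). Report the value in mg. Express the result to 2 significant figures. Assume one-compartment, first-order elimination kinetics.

To keep the same average steady-state level, dosing rate must scale with clearance.
CL ratio = 21.0 / 46.4 = 0.4526
New dose (same interval) = 330 × 0.4526 = 149.4 mg

150 mg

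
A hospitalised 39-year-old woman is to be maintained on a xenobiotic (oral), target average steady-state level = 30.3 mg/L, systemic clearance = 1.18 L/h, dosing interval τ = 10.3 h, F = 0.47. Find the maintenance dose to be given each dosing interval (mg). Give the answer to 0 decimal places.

784 mg

At steady state, F × (Dose/τ) = Css × CL.
Dose = Css × CL × τ / F = 30.3 × 1.180 × 10.3 / 0.47 = 783.5 mg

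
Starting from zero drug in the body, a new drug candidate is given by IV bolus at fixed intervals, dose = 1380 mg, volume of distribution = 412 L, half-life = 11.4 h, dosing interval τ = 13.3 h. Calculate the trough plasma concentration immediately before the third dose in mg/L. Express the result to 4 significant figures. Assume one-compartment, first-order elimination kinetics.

C₀ per dose = Dose / Vd = 1380 / 412 = 3.350 mg/L
k = ln2 / t½ = 0.693147 / 11.4 = 0.06080 h⁻¹
Fraction remaining after one interval: r = e^(−kτ) = e^(−0.06080 × 13.3) = 0.4455
Before dose 3, 2 doses have been given (aged 1τ, 2τ).
C_trough = C₀ × (r + r²) = 3.350 × (0.4455 + 0.1985) = 2.157 mg/L

2.157 mg/L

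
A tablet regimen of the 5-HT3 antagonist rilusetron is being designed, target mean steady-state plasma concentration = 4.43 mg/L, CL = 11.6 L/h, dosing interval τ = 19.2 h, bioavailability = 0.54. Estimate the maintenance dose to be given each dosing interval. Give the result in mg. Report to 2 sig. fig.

At steady state, F × (Dose/τ) = Css × CL.
Dose = Css × CL × τ / F = 4.43 × 11.60 × 19.2 / 0.54 = 1827 mg

1800 mg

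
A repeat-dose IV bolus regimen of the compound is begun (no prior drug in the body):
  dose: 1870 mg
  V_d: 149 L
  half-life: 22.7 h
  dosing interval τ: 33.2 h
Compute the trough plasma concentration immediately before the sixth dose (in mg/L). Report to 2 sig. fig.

C₀ per dose = Dose / Vd = 1870 / 149 = 12.55 mg/L
k = ln2 / t½ = 0.693147 / 22.7 = 0.03054 h⁻¹
Fraction remaining after one interval: r = e^(−kτ) = e^(−0.03054 × 33.2) = 0.3628
Before dose 6, 5 doses have been given (aged 1τ, 2τ, 3τ, 4τ, 5τ).
C_trough = C₀ × (r + r² + … + r^5) = C₀ × r(1−r^5)/(1−r)
        = 12.55 × 0.3628 × (1 − 0.006285) / (1 − 0.3628) = 7.101 mg/L

7.1 mg/L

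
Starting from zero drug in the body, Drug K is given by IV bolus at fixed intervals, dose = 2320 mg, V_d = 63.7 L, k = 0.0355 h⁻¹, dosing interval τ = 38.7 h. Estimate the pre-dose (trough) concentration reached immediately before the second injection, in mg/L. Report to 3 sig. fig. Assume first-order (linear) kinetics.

9.22 mg/L

C₀ per dose = Dose / Vd = 2320 / 63.7 = 36.42 mg/L
Fraction remaining after one interval: r = e^(−kτ) = e^(−0.03550 × 38.7) = 0.2531
Before dose 2, 1 dose has been given (aged 1τ).
C_trough = C₀ × r = 36.42 × 0.2531 = 9.218 mg/L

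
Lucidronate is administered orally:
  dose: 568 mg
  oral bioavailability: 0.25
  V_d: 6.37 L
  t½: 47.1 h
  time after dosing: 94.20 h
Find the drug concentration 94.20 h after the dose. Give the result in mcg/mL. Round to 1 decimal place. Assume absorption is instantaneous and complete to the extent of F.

Amount reaching circulation = F × Dose = 0.25 × 568.0 = 142.0 mg
C₀ = F·Dose / Vd = 142.0 / 6.37 = 22.29 mg/L
k = ln2 / t½ = 0.693147 / 47.1 = 0.01472 h⁻¹
t / t½ = 94.20 / 47.1 = 2 half-lives
C = C₀ × (1/2)^2 = 22.29 × 0.2500 = 5.573 mg/L
(5.573 mg/L = 5.573 mcg/mL)

5.6 mcg/mL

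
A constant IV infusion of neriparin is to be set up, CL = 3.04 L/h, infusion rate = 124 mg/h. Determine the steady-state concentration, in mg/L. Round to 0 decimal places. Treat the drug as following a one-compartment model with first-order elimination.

41 mg/L

At steady state Css = R₀ / CL = 124 / 3.040 = 40.79 mg/L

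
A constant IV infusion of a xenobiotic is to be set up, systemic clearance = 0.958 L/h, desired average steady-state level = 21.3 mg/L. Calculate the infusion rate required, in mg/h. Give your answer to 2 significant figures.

20 mg/h

At steady state, infusion rate R₀ = Css × CL = 21.3 × 0.9580 = 20.41 mg/h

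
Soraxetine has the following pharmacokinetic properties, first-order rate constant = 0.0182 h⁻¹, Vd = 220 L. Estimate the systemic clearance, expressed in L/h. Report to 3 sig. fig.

4.00 L/h

CL = k × Vd = 0.0182 × 220 = 4.004 L/h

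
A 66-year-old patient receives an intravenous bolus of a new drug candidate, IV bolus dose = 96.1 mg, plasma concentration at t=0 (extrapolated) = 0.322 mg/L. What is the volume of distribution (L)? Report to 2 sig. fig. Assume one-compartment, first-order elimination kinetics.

Vd = Dose / C₀ = 96.10 / 0.322 = 298.4 L

300 L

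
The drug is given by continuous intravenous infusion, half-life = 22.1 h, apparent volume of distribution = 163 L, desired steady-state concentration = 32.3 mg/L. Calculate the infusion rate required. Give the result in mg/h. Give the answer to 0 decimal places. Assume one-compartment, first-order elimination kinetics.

k = ln2 / t½ = 0.693147 / 22.1 = 0.03136 h⁻¹
CL = k × Vd = 0.03136 × 163 = 5.112 L/h
At steady state, infusion rate R₀ = Css × CL = 32.3 × 5.112 = 165.1 mg/h

165 mg/h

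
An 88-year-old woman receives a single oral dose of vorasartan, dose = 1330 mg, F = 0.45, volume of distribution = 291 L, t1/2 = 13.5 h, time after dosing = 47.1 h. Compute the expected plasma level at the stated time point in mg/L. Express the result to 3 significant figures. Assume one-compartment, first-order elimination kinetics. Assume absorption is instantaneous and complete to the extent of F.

0.183 mg/L

Amount reaching circulation = F × Dose = 0.45 × 1330 = 598.5 mg
C₀ = F·Dose / Vd = 598.5 / 291 = 2.057 mg/L
k = ln2 / t½ = 0.693147 / 13.5 = 0.05134 h⁻¹
C = C₀ · e^(−k·t) = 2.057 × e^(−0.05134 × 47.1)
  = 2.057 × 0.08909 = 0.1833 mg/L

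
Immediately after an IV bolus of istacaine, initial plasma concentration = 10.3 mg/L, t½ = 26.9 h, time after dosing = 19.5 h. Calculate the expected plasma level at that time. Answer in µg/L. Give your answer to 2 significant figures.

k = ln2 / t½ = 0.693147 / 26.9 = 0.02577 h⁻¹
C = C₀ · e^(−k·t) = 10.30 × e^(−0.02577 × 19.5)
  = 10.30 × 0.6050 = 6.232 mg/L
Convert: 6.232 mg/L × 1000 = 6232 µg/L

6200 µg/L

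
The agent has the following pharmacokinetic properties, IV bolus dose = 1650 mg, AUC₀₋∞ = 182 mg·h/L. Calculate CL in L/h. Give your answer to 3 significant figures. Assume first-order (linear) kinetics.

CL = Dose / AUC = 1650 / 182 = 9.066 L/h

9.07 L/h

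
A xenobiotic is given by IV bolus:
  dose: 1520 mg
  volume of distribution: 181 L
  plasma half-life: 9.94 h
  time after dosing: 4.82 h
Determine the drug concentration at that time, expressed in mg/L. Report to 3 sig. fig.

C₀ = Dose / Vd = 1520 / 181 = 8.398 mg/L
k = ln2 / t½ = 0.693147 / 9.94 = 0.06973 h⁻¹
C = C₀ · e^(−k·t) = 8.398 × e^(−0.06973 × 4.82)
  = 8.398 × 0.7146 = 6.001 mg/L

6.00 mg/L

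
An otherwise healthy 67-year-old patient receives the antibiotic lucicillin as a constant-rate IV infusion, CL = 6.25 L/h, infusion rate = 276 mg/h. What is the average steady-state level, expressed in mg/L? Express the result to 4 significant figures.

At steady state Css = R₀ / CL = 276 / 6.250 = 44.16 mg/L

44.16 mg/L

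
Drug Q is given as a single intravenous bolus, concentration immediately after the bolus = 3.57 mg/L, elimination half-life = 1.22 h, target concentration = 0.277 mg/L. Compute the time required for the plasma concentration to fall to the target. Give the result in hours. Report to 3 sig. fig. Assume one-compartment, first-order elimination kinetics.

4.50 h

k = ln2 / t½ = 0.693147 / 1.22 = 0.5682 h⁻¹
t = ln(C₀ / C) / k = ln(3.570 / 0.277) / 0.5682
  = ln(12.89) / 0.5682 = 2.556 / 0.5682 = 4.498 h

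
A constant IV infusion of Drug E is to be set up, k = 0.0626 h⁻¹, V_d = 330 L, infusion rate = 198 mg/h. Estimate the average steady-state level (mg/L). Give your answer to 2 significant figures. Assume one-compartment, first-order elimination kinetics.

CL = k × Vd = 0.06260 × 330 = 20.66 L/h
At steady state Css = R₀ / CL = 198 / 20.66 = 9.584 mg/L

9.6 mg/L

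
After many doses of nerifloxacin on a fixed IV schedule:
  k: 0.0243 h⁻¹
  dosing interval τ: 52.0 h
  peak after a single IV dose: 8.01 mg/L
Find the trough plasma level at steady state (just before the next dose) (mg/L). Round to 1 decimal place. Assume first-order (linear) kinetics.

e^(−kτ) = e^(−0.02430 × 52.0) = 0.2826
Accumulation ratio R = 1 / (1 − e^(−kτ)) = 1 / (1 − 0.2826) = 1.394
Steady-state trough = C₀ × R × e^(−kτ) = 8.01 × 1.394 × 0.2826 = 3.155 mg/L

3.2 mg/L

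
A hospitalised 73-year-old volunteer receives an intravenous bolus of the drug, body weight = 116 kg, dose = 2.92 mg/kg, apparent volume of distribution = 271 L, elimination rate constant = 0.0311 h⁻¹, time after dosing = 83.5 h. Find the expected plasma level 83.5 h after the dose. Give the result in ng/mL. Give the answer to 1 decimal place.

Total dose = 2.92 × 116 = 338.7 mg
C₀ = Dose / Vd = 338.7 / 271 = 1.250 mg/L
C = C₀ · e^(−k·t) = 1.250 × e^(−0.03110 × 83.5)
  = 1.250 × 0.07451 = 0.09314 mg/L
Convert: 0.09314 mg/L × 1000 = 93.14 ng/mL

93.1 ng/mL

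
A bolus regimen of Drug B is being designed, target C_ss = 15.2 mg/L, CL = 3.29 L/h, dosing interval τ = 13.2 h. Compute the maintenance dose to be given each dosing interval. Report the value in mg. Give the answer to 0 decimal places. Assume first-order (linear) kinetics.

At steady state, Dose/τ = Css × CL.
Dose = Css × CL × τ = 15.2 × 3.290 × 13.2 = 660.1 mg

660 mg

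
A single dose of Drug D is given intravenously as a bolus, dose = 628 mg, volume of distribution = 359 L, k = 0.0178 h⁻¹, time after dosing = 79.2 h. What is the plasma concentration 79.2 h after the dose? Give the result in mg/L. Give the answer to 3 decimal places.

C₀ = Dose / Vd = 628.0 / 359 = 1.749 mg/L
C = C₀ · e^(−k·t) = 1.749 × e^(−0.01780 × 79.2)
  = 1.749 × 0.2442 = 0.4271 mg/L

0.427 mg/L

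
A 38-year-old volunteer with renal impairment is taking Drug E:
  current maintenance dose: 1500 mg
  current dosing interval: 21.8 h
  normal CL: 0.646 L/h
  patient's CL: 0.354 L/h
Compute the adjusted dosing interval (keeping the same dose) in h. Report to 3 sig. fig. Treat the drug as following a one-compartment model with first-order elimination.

To keep the same average steady-state level, dosing rate must scale with clearance.
CL ratio = 0.354 / 0.646 = 0.5480
New interval (same dose) = 21.8 / 0.5480 = 39.78 h

39.8 h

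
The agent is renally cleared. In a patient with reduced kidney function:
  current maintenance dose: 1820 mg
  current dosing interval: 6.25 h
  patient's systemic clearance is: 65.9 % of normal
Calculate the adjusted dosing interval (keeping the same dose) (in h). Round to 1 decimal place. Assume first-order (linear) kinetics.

To keep the same average steady-state level, dosing rate must scale with clearance.
CL ratio = 65.9 / 100 = 0.6590
New interval (same dose) = 6.25 / 0.6590 = 9.484 h

9.5 h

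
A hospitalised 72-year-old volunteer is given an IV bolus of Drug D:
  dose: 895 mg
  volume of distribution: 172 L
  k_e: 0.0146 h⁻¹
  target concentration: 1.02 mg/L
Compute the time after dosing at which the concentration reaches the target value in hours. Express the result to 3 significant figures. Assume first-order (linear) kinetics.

C₀ = Dose / Vd = 895.0 / 172 = 5.203 mg/L
t = ln(C₀ / C) / k = ln(5.203 / 1.02) / 0.01460
  = ln(5.101) / 0.01460 = 1.629 / 0.01460 = 111.6 h

112 h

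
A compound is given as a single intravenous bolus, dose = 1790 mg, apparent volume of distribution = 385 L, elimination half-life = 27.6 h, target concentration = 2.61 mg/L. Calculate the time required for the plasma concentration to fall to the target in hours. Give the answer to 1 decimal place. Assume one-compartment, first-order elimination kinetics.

23.0 h

C₀ = Dose / Vd = 1790 / 385 = 4.649 mg/L
k = ln2 / t½ = 0.693147 / 27.6 = 0.02511 h⁻¹
t = ln(C₀ / C) / k = ln(4.649 / 2.61) / 0.02511
  = ln(1.781) / 0.02511 = 0.5772 / 0.02511 = 22.99 h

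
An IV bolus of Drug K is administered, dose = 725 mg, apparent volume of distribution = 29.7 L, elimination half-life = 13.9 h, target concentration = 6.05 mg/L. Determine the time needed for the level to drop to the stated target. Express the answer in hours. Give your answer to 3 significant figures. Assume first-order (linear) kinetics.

28.0 h

C₀ = Dose / Vd = 725.0 / 29.7 = 24.41 mg/L
k = ln2 / t½ = 0.693147 / 13.9 = 0.04987 h⁻¹
t = ln(C₀ / C) / k = ln(24.41 / 6.05) / 0.04987
  = ln(4.035) / 0.04987 = 1.395 / 0.04987 = 27.97 h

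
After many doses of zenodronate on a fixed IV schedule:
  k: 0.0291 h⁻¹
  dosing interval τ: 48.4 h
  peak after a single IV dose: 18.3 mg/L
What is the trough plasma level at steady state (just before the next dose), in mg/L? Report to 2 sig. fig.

e^(−kτ) = e^(−0.02910 × 48.4) = 0.2445
Accumulation ratio R = 1 / (1 − e^(−kτ)) = 1 / (1 − 0.2445) = 1.324
Steady-state trough = C₀ × R × e^(−kτ) = 18.3 × 1.324 × 0.2445 = 5.924 mg/L

5.9 mg/L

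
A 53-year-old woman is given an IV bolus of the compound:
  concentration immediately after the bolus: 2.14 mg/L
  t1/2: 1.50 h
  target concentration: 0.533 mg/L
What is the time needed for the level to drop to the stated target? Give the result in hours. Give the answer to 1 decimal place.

3.0 h

k = ln2 / t½ = 0.693147 / 1.50 = 0.4621 h⁻¹
t = ln(C₀ / C) / k = ln(2.140 / 0.533) / 0.4621
  = ln(4.015) / 0.4621 = 1.390 / 0.4621 = 3.008 h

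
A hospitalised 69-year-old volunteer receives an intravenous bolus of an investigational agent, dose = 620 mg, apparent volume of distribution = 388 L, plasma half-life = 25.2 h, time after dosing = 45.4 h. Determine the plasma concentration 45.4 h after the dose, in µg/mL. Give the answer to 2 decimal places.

C₀ = Dose / Vd = 620.0 / 388 = 1.598 mg/L
k = ln2 / t½ = 0.693147 / 25.2 = 0.02751 h⁻¹
C = C₀ · e^(−k·t) = 1.598 × e^(−0.02751 × 45.4)
  = 1.598 × 0.2868 = 0.4583 mg/L
(0.4583 mg/L = 0.4583 µg/mL)

0.46 µg/mL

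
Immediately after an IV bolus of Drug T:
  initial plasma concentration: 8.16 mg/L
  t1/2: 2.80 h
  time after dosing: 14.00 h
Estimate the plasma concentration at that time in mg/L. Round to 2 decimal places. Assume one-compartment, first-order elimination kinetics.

k = ln2 / t½ = 0.693147 / 2.80 = 0.2476 h⁻¹
t / t½ = 14.00 / 2.80 = 5 half-lives
C = C₀ × (1/2)^5 = 8.160 × 0.03125 = 0.2550 mg/L

0.26 mg/L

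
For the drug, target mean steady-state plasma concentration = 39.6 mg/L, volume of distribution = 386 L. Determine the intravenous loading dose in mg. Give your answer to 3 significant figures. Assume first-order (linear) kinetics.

LD = Css × Vd = 39.6 × 386 = 15290 mg

15300 mg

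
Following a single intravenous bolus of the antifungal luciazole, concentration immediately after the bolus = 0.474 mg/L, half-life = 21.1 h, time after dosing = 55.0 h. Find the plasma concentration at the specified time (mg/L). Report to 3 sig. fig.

0.0778 mg/L

k = ln2 / t½ = 0.693147 / 21.1 = 0.03285 h⁻¹
C = C₀ · e^(−k·t) = 0.4740 × e^(−0.03285 × 55.0)
  = 0.4740 × 0.1642 = 0.07783 mg/L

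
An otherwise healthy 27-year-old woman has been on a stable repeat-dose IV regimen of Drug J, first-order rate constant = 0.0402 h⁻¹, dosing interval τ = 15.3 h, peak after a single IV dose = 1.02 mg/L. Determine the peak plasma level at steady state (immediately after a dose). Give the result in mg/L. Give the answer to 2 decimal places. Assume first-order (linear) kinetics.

2.22 mg/L

e^(−kτ) = e^(−0.04020 × 15.3) = 0.5406
Accumulation ratio R = 1 / (1 − e^(−kτ)) = 1 / (1 − 0.5406) = 2.177
Steady-state peak = C₀ × R = 1.02 × 2.177 = 2.221 mg/L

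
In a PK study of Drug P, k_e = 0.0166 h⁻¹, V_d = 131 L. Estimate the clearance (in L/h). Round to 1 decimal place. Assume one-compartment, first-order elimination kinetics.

CL = k × Vd = 0.0166 × 131 = 2.175 L/h

2.2 L/h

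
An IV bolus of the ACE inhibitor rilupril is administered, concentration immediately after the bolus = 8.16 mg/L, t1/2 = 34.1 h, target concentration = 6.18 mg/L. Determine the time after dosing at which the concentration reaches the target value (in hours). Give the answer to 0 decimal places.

k = ln2 / t½ = 0.693147 / 34.1 = 0.02033 h⁻¹
t = ln(C₀ / C) / k = ln(8.160 / 6.18) / 0.02033
  = ln(1.320) / 0.02033 = 0.2776 / 0.02033 = 13.65 h

14 h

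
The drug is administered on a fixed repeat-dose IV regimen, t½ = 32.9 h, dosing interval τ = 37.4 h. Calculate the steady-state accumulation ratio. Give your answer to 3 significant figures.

1.83

k = ln2 / t½ = 0.693147 / 32.9 = 0.02107 h⁻¹
e^(−kτ) = e^(−0.02107 × 37.4) = 0.4547
Accumulation ratio R = 1 / (1 − e^(−kτ)) = 1 / (1 − 0.4547) = 1.834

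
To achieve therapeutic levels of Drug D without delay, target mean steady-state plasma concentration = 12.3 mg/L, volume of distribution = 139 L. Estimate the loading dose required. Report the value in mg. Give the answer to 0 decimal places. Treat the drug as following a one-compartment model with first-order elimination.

LD = Css × Vd = 12.3 × 139 = 1710 mg

1710 mg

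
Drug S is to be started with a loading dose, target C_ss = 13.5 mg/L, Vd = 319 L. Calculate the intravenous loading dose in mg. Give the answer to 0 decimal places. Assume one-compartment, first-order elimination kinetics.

4307 mg

LD = Css × Vd = 13.5 × 319 = 4307 mg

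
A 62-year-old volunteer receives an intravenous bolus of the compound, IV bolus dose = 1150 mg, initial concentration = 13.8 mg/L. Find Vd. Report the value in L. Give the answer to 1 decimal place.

Vd = Dose / C₀ = 1150 / 13.8 = 83.33 L

83.3 L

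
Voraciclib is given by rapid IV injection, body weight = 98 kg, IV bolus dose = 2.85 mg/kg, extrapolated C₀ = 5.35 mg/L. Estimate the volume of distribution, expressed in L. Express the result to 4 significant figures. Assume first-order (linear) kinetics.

Dose = 2.85 × 98 = 279.3 mg
Vd = Dose / C₀ = 279.3 / 5.35 = 52.21 L

52.21 L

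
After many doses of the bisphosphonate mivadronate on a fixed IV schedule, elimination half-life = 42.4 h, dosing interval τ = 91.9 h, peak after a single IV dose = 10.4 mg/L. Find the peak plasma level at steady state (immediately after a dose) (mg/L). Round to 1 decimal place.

13.4 mg/L

k = ln2 / t½ = 0.693147 / 42.4 = 0.01635 h⁻¹
e^(−kτ) = e^(−0.01635 × 91.9) = 0.2226
Accumulation ratio R = 1 / (1 − e^(−kτ)) = 1 / (1 − 0.2226) = 1.286
Steady-state peak = C₀ × R = 10.4 × 1.286 = 13.37 mg/L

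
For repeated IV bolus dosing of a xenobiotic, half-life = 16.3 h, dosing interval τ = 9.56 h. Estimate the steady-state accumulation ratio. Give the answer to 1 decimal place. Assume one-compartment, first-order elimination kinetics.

3.0

k = ln2 / t½ = 0.693147 / 16.3 = 0.04252 h⁻¹
e^(−kτ) = e^(−0.04252 × 9.56) = 0.6660
Accumulation ratio R = 1 / (1 − e^(−kτ)) = 1 / (1 − 0.6660) = 2.994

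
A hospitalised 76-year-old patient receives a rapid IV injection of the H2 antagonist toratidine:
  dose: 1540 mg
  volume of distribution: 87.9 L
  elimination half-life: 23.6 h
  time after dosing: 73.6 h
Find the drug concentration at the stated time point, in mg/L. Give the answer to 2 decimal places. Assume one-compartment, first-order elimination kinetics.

2.02 mg/L

C₀ = Dose / Vd = 1540 / 87.9 = 17.52 mg/L
k = ln2 / t½ = 0.693147 / 23.6 = 0.02937 h⁻¹
C = C₀ · e^(−k·t) = 17.52 × e^(−0.02937 × 73.6)
  = 17.52 × 0.1151 = 2.017 mg/L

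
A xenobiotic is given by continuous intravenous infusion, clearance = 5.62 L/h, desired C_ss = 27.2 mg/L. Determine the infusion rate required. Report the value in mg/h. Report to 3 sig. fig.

153 mg/h

At steady state, infusion rate R₀ = Css × CL = 27.2 × 5.620 = 152.9 mg/h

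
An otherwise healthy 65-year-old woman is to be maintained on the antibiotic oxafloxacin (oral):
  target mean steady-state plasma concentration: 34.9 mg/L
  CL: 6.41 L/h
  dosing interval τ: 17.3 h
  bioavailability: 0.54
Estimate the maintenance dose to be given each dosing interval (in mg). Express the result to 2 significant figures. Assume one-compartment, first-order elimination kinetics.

At steady state, F × (Dose/τ) = Css × CL.
Dose = Css × CL × τ / F = 34.9 × 6.410 × 17.3 / 0.54 = 7167 mg

7200 mg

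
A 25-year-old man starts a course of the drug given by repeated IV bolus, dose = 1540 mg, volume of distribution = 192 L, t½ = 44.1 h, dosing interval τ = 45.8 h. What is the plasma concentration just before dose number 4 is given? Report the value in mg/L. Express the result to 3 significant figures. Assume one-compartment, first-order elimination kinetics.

6.73 mg/L

C₀ per dose = Dose / Vd = 1540 / 192 = 8.021 mg/L
k = ln2 / t½ = 0.693147 / 44.1 = 0.01572 h⁻¹
Fraction remaining after one interval: r = e^(−kτ) = e^(−0.01572 × 45.8) = 0.4868
Before dose 4, 3 doses have been given (aged 1τ, 2τ, 3τ).
C_trough = C₀ × (r + r² + … + r^3) = C₀ × r(1−r^3)/(1−r)
        = 8.021 × 0.4868 × (1 − 0.1154) / (1 − 0.4868) = 6.730 mg/L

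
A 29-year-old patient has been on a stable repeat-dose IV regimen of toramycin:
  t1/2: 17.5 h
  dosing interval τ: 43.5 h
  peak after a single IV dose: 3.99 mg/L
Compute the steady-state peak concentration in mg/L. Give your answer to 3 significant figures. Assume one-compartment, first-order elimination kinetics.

4.86 mg/L

k = ln2 / t½ = 0.693147 / 17.5 = 0.03961 h⁻¹
e^(−kτ) = e^(−0.03961 × 43.5) = 0.1785
Accumulation ratio R = 1 / (1 − e^(−kτ)) = 1 / (1 − 0.1785) = 1.217
Steady-state peak = C₀ × R = 3.99 × 1.217 = 4.856 mg/L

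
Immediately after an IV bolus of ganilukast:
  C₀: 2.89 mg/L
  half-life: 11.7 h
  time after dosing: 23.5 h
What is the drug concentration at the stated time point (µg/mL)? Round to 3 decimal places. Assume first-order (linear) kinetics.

k = ln2 / t½ = 0.693147 / 11.7 = 0.05924 h⁻¹
C = C₀ · e^(−k·t) = 2.890 × e^(−0.05924 × 23.5)
  = 2.890 × 0.2485 = 0.7182 mg/L
(0.7182 mg/L = 0.7182 µg/mL)

0.718 µg/mL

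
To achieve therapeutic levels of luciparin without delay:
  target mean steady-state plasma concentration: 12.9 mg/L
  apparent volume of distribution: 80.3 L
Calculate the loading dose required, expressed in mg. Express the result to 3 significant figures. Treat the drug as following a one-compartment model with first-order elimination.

1040 mg

LD = Css × Vd = 12.9 × 80.3 = 1036 mg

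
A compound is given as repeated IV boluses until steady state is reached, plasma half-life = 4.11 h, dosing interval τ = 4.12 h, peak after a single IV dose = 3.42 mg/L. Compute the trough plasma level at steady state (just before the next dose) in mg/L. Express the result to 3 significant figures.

k = ln2 / t½ = 0.693147 / 4.11 = 0.1686 h⁻¹
e^(−kτ) = e^(−0.1686 × 4.12) = 0.4993
Accumulation ratio R = 1 / (1 − e^(−kτ)) = 1 / (1 − 0.4993) = 1.997
Steady-state trough = C₀ × R × e^(−kτ) = 3.42 × 1.997 × 0.4993 = 3.410 mg/L

3.41 mg/L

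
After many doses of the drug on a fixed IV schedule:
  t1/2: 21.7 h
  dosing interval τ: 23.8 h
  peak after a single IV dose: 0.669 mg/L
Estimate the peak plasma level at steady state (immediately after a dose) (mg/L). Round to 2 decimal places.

k = ln2 / t½ = 0.693147 / 21.7 = 0.03194 h⁻¹
e^(−kτ) = e^(−0.03194 × 23.8) = 0.4676
Accumulation ratio R = 1 / (1 − e^(−kτ)) = 1 / (1 − 0.4676) = 1.878
Steady-state peak = C₀ × R = 0.669 × 1.878 = 1.256 mg/L

1.26 mg/L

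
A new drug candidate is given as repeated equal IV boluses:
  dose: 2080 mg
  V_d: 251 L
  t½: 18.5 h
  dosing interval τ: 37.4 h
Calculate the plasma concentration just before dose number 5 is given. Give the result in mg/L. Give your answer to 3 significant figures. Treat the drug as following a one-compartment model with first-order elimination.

C₀ per dose = Dose / Vd = 2080 / 251 = 8.287 mg/L
k = ln2 / t½ = 0.693147 / 18.5 = 0.03747 h⁻¹
Fraction remaining after one interval: r = e^(−kτ) = e^(−0.03747 × 37.4) = 0.2463
Before dose 5, 4 doses have been given (aged 1τ, 2τ, 3τ, 4τ).
C_trough = C₀ × (r + r² + … + r^4) = C₀ × r(1−r^4)/(1−r)
        = 8.287 × 0.2463 × (1 − 0.003680) / (1 − 0.2463) = 2.698 mg/L

2.70 mg/L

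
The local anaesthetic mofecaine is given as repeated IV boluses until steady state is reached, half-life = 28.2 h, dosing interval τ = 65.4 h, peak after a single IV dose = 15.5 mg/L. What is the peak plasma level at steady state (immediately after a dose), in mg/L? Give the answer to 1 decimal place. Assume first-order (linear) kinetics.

19.4 mg/L

k = ln2 / t½ = 0.693147 / 28.2 = 0.02458 h⁻¹
e^(−kτ) = e^(−0.02458 × 65.4) = 0.2004
Accumulation ratio R = 1 / (1 − e^(−kτ)) = 1 / (1 − 0.2004) = 1.251
Steady-state peak = C₀ × R = 15.5 × 1.251 = 19.39 mg/L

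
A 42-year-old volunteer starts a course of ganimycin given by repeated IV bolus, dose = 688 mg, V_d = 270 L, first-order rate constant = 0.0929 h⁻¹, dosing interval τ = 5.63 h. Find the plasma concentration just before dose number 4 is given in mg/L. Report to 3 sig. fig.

2.94 mg/L

C₀ per dose = Dose / Vd = 688 / 270 = 2.548 mg/L
Fraction remaining after one interval: r = e^(−kτ) = e^(−0.09290 × 5.63) = 0.5927
Before dose 4, 3 doses have been given (aged 1τ, 2τ, 3τ).
C_trough = C₀ × (r + r² + … + r^3) = C₀ × r(1−r^3)/(1−r)
        = 2.548 × 0.5927 × (1 − 0.2082) / (1 − 0.5927) = 2.936 mg/L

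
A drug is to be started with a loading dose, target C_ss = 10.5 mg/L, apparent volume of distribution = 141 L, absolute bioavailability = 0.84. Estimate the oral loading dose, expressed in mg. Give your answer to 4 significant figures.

LD = Css × Vd / F = 10.5 × 141 / 0.84 = 1763 mg

1763 mg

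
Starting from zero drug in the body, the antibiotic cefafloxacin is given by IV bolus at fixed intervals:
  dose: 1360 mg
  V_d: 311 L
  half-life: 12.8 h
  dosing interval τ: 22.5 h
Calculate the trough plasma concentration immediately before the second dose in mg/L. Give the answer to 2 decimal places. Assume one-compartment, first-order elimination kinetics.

1.29 mg/L

C₀ per dose = Dose / Vd = 1360 / 311 = 4.373 mg/L
k = ln2 / t½ = 0.693147 / 12.8 = 0.05415 h⁻¹
Fraction remaining after one interval: r = e^(−kτ) = e^(−0.05415 × 22.5) = 0.2957
Before dose 2, 1 dose has been given (aged 1τ).
C_trough = C₀ × r = 4.373 × 0.2957 = 1.293 mg/L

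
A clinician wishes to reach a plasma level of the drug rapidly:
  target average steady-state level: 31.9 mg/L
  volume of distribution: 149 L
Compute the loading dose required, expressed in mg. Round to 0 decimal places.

4753 mg

LD = Css × Vd = 31.9 × 149 = 4753 mg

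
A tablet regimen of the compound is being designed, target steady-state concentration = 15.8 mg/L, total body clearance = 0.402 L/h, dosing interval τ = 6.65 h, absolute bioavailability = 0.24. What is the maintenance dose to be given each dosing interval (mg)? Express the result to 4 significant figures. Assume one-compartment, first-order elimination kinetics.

176.0 mg

At steady state, F × (Dose/τ) = Css × CL.
Dose = Css × CL × τ / F = 15.8 × 0.4020 × 6.65 / 0.24 = 176.0 mg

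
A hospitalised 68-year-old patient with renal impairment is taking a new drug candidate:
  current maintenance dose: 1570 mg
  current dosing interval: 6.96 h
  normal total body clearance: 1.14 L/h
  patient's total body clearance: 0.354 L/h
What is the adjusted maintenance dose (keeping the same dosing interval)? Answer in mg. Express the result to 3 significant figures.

488 mg

To keep the same average steady-state level, dosing rate must scale with clearance.
CL ratio = 0.354 / 1.14 = 0.3105
New dose (same interval) = 1570 × 0.3105 = 487.5 mg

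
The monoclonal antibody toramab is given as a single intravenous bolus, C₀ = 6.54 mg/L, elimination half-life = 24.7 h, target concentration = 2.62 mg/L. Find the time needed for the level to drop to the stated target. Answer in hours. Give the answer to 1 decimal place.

k = ln2 / t½ = 0.693147 / 24.7 = 0.02806 h⁻¹
t = ln(C₀ / C) / k = ln(6.540 / 2.62) / 0.02806
  = ln(2.496) / 0.02806 = 0.9147 / 0.02806 = 32.60 h

32.6 h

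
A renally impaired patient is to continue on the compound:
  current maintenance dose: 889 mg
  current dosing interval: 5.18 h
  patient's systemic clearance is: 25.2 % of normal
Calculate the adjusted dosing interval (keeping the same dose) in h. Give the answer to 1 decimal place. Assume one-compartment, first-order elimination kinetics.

20.6 h

To keep the same average steady-state level, dosing rate must scale with clearance.
CL ratio = 25.2 / 100 = 0.2520
New interval (same dose) = 5.18 / 0.2520 = 20.56 h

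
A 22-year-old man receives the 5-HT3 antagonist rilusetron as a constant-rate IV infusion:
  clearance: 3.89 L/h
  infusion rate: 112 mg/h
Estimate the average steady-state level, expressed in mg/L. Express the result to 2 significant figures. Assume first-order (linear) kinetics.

29 mg/L

At steady state Css = R₀ / CL = 112 / 3.890 = 28.79 mg/L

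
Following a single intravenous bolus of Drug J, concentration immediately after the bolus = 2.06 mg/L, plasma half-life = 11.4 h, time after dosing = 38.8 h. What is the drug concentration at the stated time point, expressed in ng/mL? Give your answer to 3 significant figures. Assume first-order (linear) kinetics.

k = ln2 / t½ = 0.693147 / 11.4 = 0.06080 h⁻¹
C = C₀ · e^(−k·t) = 2.060 × e^(−0.06080 × 38.8)
  = 2.060 × 0.09451 = 0.1947 mg/L
Convert: 0.1947 mg/L × 1000 = 194.7 ng/mL

195 ng/mL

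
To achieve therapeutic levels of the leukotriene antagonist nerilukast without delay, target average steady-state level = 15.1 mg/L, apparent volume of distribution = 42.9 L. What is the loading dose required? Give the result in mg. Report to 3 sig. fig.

LD = Css × Vd = 15.1 × 42.9 = 647.8 mg

648 mg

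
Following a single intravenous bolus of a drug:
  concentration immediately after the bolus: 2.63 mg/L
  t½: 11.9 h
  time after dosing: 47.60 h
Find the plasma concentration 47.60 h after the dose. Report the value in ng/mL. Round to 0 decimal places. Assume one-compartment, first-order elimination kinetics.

k = ln2 / t½ = 0.693147 / 11.9 = 0.05825 h⁻¹
t / t½ = 47.60 / 11.9 = 4 half-lives
C = C₀ × (1/2)^4 = 2.630 × 0.06250 = 0.1644 mg/L
Convert: 0.1644 mg/L × 1000 = 164.4 ng/mL

164 ng/mL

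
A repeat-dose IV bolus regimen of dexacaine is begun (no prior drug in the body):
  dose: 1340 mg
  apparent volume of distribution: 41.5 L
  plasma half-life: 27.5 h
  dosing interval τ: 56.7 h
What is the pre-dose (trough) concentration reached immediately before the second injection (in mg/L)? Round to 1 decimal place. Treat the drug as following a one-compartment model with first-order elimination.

C₀ per dose = Dose / Vd = 1340 / 41.5 = 32.29 mg/L
k = ln2 / t½ = 0.693147 / 27.5 = 0.02521 h⁻¹
Fraction remaining after one interval: r = e^(−kτ) = e^(−0.02521 × 56.7) = 0.2395
Before dose 2, 1 dose has been given (aged 1τ).
C_trough = C₀ × r = 32.29 × 0.2395 = 7.733 mg/L

7.7 mg/L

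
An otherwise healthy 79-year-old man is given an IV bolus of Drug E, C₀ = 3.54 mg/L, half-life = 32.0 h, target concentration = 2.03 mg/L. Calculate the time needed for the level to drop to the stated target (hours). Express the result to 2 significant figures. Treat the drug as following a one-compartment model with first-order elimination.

k = ln2 / t½ = 0.693147 / 32.0 = 0.02166 h⁻¹
t = ln(C₀ / C) / k = ln(3.540 / 2.03) / 0.02166
  = ln(1.744) / 0.02166 = 0.5562 / 0.02166 = 25.68 h

26 h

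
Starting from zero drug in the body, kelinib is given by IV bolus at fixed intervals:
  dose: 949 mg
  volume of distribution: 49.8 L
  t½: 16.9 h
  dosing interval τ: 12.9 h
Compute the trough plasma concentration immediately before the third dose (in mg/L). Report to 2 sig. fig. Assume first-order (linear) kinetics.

C₀ per dose = Dose / Vd = 949 / 49.8 = 19.06 mg/L
k = ln2 / t½ = 0.693147 / 16.9 = 0.04101 h⁻¹
Fraction remaining after one interval: r = e^(−kτ) = e^(−0.04101 × 12.9) = 0.5892
Before dose 3, 2 doses have been given (aged 1τ, 2τ).
C_trough = C₀ × (r + r²) = 19.06 × (0.5892 + 0.3472) = 17.85 mg/L

18 mg/L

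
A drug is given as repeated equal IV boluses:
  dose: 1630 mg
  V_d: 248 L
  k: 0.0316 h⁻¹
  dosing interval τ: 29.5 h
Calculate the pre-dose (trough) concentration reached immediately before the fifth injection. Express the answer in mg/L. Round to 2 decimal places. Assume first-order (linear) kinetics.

4.17 mg/L

C₀ per dose = Dose / Vd = 1630 / 248 = 6.573 mg/L
Fraction remaining after one interval: r = e^(−kτ) = e^(−0.03160 × 29.5) = 0.3937
Before dose 5, 4 doses have been given (aged 1τ, 2τ, 3τ, 4τ).
C_trough = C₀ × (r + r² + … + r^4) = C₀ × r(1−r^4)/(1−r)
        = 6.573 × 0.3937 × (1 − 0.02402) / (1 − 0.3937) = 4.166 mg/L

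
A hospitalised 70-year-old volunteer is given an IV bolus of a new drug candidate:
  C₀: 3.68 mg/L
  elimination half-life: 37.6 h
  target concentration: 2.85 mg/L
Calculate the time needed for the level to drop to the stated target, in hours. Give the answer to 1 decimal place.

13.9 h

k = ln2 / t½ = 0.693147 / 37.6 = 0.01843 h⁻¹
t = ln(C₀ / C) / k = ln(3.680 / 2.85) / 0.01843
  = ln(1.291) / 0.01843 = 0.2554 / 0.01843 = 13.86 h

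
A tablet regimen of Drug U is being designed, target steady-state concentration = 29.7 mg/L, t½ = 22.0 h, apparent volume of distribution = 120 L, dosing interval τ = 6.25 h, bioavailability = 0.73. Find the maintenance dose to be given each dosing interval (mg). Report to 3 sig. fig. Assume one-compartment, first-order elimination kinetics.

k = ln2 / t½ = 0.693147 / 22.0 = 0.03151 h⁻¹
CL = k × Vd = 0.03151 × 120 = 3.781 L/h
At steady state, F × (Dose/τ) = Css × CL.
Dose = Css × CL × τ / F = 29.7 × 3.781 × 6.25 / 0.73 = 961.4 mg

961 mg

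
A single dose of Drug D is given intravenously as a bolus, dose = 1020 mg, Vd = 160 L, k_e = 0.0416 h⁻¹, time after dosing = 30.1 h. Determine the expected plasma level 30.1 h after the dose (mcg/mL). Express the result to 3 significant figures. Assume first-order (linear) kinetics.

1.82 mcg/mL

C₀ = Dose / Vd = 1020 / 160 = 6.375 mg/L
C = C₀ · e^(−k·t) = 6.375 × e^(−0.04160 × 30.1)
  = 6.375 × 0.2859 = 1.823 mg/L
(1.823 mg/L = 1.823 mcg/mL)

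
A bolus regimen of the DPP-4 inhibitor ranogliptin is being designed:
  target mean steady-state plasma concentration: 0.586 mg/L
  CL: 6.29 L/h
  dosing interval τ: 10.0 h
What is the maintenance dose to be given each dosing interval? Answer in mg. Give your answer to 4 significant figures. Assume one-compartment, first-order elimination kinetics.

At steady state, Dose/τ = Css × CL.
Dose = Css × CL × τ = 0.586 × 6.290 × 10.0 = 36.86 mg

36.86 mg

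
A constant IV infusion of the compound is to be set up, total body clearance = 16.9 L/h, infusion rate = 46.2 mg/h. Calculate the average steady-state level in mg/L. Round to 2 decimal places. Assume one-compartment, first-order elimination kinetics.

2.73 mg/L

At steady state Css = R₀ / CL = 46.2 / 16.90 = 2.734 mg/L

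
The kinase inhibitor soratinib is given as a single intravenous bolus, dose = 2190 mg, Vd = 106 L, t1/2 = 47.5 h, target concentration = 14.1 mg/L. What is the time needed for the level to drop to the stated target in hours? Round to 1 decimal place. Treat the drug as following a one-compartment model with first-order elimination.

C₀ = Dose / Vd = 2190 / 106 = 20.66 mg/L
k = ln2 / t½ = 0.693147 / 47.5 = 0.01459 h⁻¹
t = ln(C₀ / C) / k = ln(20.66 / 14.1) / 0.01459
  = ln(1.465) / 0.01459 = 0.3819 / 0.01459 = 26.18 h

26.2 h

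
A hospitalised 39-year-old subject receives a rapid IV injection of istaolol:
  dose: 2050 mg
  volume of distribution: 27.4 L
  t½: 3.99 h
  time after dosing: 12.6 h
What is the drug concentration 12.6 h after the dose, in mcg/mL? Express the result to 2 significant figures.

8.4 mcg/mL

C₀ = Dose / Vd = 2050 / 27.4 = 74.82 mg/L
k = ln2 / t½ = 0.693147 / 3.99 = 0.1737 h⁻¹
C = C₀ · e^(−k·t) = 74.82 × e^(−0.1737 × 12.6)
  = 74.82 × 0.1121 = 8.387 mg/L
(8.387 mg/L = 8.387 mcg/mL)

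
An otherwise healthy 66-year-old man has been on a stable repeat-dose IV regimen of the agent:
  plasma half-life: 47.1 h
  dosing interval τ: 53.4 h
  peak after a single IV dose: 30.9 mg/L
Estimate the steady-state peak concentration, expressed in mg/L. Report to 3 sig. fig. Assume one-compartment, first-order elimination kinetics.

k = ln2 / t½ = 0.693147 / 47.1 = 0.01472 h⁻¹
e^(−kτ) = e^(−0.01472 × 53.4) = 0.4556
Accumulation ratio R = 1 / (1 − e^(−kτ)) = 1 / (1 − 0.4556) = 1.837
Steady-state peak = C₀ × R = 30.9 × 1.837 = 56.76 mg/L

56.8 mg/L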